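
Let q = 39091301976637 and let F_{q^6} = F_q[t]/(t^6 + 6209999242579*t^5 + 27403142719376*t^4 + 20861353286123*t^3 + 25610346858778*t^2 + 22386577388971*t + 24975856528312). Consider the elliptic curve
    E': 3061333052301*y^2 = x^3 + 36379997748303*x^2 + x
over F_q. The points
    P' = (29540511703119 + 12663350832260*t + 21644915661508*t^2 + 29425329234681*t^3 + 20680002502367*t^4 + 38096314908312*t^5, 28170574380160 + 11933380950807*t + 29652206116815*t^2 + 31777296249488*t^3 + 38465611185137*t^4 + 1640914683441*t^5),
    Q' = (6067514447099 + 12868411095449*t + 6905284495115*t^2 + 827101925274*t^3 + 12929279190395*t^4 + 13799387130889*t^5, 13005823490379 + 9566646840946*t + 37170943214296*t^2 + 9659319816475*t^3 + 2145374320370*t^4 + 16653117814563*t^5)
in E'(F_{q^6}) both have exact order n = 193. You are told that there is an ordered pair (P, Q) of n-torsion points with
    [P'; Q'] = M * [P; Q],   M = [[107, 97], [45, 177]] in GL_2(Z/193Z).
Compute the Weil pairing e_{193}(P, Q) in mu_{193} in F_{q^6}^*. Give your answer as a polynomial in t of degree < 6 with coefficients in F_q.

22135145275881 + 32413619989737*t + 29800287461335*t^2 + 15173934427623*t^3 + 35447030185621*t^4 + 27322480026811*t^5

Alternating bilinearity on E[193] (values in mu_{193} in F_{39091301976637^6}) gives e(P',Q') = e(P,Q)^det(M).
Hence e(P,Q) = e(P',Q')^{39} where 39 = 99^{-1} mod 193.
(x,y)|->(8778350733083x+23181952510694,8778350733083y) sends E' to y^2=x^3+2012928668073*x+13018782668438.
Miller loop for e_{193} over F_{39091301976637^6}: bits of 193 = 11000001; 7 double steps + 2 add steps, l/v at each.
Result: e(P',Q') = 18414732212481 + 6190766569270*t + 39080227771495*t^2 + 4928639893847*t^3 + 14940355748746*t^4 + 28169229313667*t^5.
Thus e_{193}(P,Q) = 22135145275881 + 32413619989737*t + 29800287461335*t^2 + 15173934427623*t^3 + 35447030185621*t^4 + 27322480026811*t^5.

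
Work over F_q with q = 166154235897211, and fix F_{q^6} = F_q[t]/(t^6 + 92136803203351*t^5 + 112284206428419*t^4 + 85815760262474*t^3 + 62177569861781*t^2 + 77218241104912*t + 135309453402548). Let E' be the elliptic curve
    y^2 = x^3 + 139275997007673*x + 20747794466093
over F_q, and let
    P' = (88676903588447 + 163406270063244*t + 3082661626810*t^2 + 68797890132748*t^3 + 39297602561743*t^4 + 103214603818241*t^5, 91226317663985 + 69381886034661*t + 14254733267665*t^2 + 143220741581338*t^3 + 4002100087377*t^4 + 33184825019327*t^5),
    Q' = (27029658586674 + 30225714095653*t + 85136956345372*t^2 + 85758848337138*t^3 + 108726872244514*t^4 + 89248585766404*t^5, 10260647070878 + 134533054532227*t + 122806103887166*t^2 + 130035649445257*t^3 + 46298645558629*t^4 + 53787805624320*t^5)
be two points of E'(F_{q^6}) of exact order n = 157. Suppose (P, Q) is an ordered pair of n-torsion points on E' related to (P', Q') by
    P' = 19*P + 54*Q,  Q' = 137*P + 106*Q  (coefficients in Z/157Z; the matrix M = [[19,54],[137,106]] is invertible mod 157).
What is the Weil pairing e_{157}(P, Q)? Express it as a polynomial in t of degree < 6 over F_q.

e_{157} is bilinear + alternating on E[157], so e_{157}(19*P + 54*Q, 137*P + 106*Q) = e_{157}(P,Q)^(19*106-54*137).
Inverting 111 mod 157: 58. Thus e_{157}(P,Q) = e(P',Q')^{58}.
Run Miller on y^2=x^3+139275997007673*x+20747794466093 over F_{166154235897211}: ladder 10011101 (8 bits); e = f_P(D_Q)/f_Q(D_P).
f_P(D_Q)/f_Q(D_P) = 39538152953328 + 10179929631676*t + 77572237369745*t^2 + 119509141390643*t^3 + 78865465414426*t^4 + 81673596551987*t^5.
(39538152953328 + 10179929631676*t + 77572237369745*t^2 + 119509141390643*t^3 + 78865465414426*t^4 + 81673596551987*t^5)^{58} mod (166154235897211,f) = 85621026326615 + 110197966439080*t + 139237075409323*t^2 + 43813320624012*t^3 + 36452198341306*t^4 + 41994953798472*t^5.

85621026326615 + 110197966439080*t + 139237075409323*t^2 + 43813320624012*t^3 + 36452198341306*t^4 + 41994953798472*t^5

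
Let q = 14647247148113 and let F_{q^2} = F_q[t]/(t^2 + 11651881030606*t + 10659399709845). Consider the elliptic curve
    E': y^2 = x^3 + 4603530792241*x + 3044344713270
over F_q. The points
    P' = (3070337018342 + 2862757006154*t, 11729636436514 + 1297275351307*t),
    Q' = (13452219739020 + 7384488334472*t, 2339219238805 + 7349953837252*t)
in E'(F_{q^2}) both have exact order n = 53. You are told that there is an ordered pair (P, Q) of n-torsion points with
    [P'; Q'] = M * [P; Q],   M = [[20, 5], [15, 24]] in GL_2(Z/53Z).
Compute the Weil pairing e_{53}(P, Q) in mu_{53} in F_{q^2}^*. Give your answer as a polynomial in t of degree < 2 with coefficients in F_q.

The 53-Weil pairing on E[53] over F_{14647247148113} is alternating-bilinear: e_{53}(P',Q') = e_{53}(P,Q)^det(M).
det(M) mod 53 = 34; its inverse in (Z/53)^* is 39 (check: 34*39 mod 53 = 1).
Miller loop for e_{53} over F_{14647247148113^2}: bits of 53 = 110101; 5 double steps + 3 add steps, l/v at each.
The quotient is 6572137400345 + 13832888885140*t.
Raise to 39: e(P,Q) = 7701285924395 + 620688869538*t in mu_{53}.

7701285924395 + 620688869538*t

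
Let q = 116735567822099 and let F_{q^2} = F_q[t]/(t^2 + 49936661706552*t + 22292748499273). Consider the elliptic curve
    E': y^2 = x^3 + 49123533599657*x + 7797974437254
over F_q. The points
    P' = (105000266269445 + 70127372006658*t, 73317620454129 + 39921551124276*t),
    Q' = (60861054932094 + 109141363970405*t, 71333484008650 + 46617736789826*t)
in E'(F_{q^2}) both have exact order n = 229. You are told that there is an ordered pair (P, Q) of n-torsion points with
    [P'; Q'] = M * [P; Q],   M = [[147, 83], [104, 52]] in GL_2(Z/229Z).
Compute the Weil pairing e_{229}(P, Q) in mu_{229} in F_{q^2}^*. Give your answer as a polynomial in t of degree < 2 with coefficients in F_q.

e_{229} is bilinear + alternating on E[229], so e_{229}(147*P + 83*Q, 104*P + 52*Q) = e_{229}(P,Q)^(147*52-83*104).
det(M) mod 229 = 157; its inverse in (Z/229)^* is 194 (check: 157*194 mod 229 = 1).
8-bit Miller (11100101) on E'/F_{116735567822099} with a'=49123533599657, b'=7797974437254: accumulate tangent/chord ratios at Q'+S and P'+S'.
f_P(D_Q)/f_Q(D_P) = 17578150631172 + 28133023826512*t.
Raise to 194: e(P,Q) = 92778806634539 + 396143984151*t in mu_{229}.

92778806634539 + 396143984151*t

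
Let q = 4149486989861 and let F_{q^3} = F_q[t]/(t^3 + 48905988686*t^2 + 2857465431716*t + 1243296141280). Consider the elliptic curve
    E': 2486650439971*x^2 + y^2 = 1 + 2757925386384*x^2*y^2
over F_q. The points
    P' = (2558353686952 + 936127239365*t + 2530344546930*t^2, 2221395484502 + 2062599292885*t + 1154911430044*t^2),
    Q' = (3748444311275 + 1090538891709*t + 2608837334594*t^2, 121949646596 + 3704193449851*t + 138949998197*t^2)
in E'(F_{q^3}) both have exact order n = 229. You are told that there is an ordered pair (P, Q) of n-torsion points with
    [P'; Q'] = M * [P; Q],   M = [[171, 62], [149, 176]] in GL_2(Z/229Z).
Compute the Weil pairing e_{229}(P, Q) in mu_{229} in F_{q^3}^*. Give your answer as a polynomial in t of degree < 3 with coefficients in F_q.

Under M = [[171,62],[149,176]] in GL_2(Z/229), e_{229}(P',Q') = e_{229}(P,Q)^(171*176-62*149 mod 229).
So e_{229}(P,Q) = e_{229}(P',Q')^{217}, since 19*217 = 1 mod 229.
Map (x,y)_Ed via u=(1+y)/(1-y), v=(1+y)/((1-y)x) to Montgomery A=2710801357648,B=2914022603816; then to (a',b')=(3565356685028,3262450825535).
8-bit Miller (11100101) on E'/F_{4149486989861} with a'=3565356685028, b'=3262450825535: accumulate tangent/chord ratios at Q'+S and P'+S'.
The quotient is 3628722913884 + 145670930763*t + 2949635520725*t^2.
e_{229}(P,Q) = (3628722913884 + 145670930763*t + 2949635520725*t^2)^{217} = 906542665075 + 1458328448695*t + 1703009410785*t^2.

906542665075 + 1458328448695*t + 1703009410785*t^2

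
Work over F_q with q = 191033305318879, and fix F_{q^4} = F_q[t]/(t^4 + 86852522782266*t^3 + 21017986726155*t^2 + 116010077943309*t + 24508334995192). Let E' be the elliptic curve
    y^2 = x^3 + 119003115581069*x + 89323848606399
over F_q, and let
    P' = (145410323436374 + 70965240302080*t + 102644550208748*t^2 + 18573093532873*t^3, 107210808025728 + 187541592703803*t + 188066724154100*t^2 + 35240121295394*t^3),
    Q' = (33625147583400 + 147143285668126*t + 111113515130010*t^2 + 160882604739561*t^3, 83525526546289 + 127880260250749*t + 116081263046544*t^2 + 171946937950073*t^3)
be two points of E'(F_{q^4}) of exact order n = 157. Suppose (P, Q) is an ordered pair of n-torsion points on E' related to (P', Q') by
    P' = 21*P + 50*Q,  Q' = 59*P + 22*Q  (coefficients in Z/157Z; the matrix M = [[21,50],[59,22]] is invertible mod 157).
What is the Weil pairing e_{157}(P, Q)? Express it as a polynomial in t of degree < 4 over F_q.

31125526882295 + 70710786111312*t + 170576028754985*t^2 + 51680386113477*t^3

The 157-Weil pairing on E[157] over F_{191033305318879} is alternating-bilinear: e_{157}(P',Q') = e_{157}(P,Q)^det(M).
21*22 - 50*59 = -2488; reduced mod 157: det = 24, inverse 72.
n = 157 = (10011101)_2 (8 bits, wt 5); accumulate f_{157,P'}(Q'+S)/f_{157,P'}(S) along the 7-step ladder.
f_P(D_Q)/f_Q(D_P) = 113111944146645 + 9066094067815*t + 160825842319415*t^2 + 119060257014003*t^3.
(113111944146645 + 9066094067815*t + 160825842319415*t^2 + 119060257014003*t^3)^{72} mod (191033305318879,f) = 31125526882295 + 70710786111312*t + 170576028754985*t^2 + 51680386113477*t^3.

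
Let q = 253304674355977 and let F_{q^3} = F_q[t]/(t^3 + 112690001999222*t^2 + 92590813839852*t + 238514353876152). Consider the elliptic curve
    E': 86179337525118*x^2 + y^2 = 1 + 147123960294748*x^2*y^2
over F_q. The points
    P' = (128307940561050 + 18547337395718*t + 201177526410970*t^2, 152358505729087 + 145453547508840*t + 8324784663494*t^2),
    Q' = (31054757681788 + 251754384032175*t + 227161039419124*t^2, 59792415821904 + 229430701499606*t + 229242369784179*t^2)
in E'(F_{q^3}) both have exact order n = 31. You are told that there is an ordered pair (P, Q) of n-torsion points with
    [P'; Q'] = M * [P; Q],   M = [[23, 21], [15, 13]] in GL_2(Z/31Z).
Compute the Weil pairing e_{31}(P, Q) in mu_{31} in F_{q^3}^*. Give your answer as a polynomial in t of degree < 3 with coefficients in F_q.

43767797391299 + 158932528549183*t + 86913460050026*t^2

Under M = [[23,21],[15,13]] in GL_2(Z/31), e_{31}(P',Q') = e_{31}(P,Q)^(23*13-21*15 mod 31).
So e_{31}(P,Q) = e_{31}(P',Q')^{29}, since 15*29 = 1 mod 31.
Edwards->Montgomery: u=(1+y)/(1-y), v=u/x -> 1718860580295v^2=u^3+114660750081424u^2+u; then x_W=111416181485581u+123318774421970: y^2=x^3+53022127477793.
Run Miller on y^2=x^3+53022127477793 over F_{253304674355977}: ladder 11111 (5 bits); e = f_P(D_Q)/f_Q(D_P).
f_P(D_Q)/f_Q(D_P) = 252660564622712 + 24179446083377*t + 123472145444787*t^2.
(252660564622712 + 24179446083377*t + 123472145444787*t^2)^{29} mod (253304674355977,f) = 43767797391299 + 158932528549183*t + 86913460050026*t^2.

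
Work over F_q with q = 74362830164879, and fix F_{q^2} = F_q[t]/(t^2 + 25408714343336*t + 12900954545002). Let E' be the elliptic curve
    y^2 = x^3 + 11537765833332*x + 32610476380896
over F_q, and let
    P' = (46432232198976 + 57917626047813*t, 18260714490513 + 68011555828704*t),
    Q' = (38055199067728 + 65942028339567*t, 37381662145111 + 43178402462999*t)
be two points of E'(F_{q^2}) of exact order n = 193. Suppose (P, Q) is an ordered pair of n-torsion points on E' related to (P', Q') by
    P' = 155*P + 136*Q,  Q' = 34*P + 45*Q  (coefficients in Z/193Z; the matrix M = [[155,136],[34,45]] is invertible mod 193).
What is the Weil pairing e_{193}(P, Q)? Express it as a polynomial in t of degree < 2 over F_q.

Under M = [[155,136],[34,45]] in GL_2(Z/193), e_{193}(P',Q') = e_{193}(P,Q)^(155*45-136*34 mod 193).
Inverting 35 mod 193: 182. Thus e_{193}(P,Q) = e(P',Q')^{182}.
n = 193 = (11000001)_2 (8 bits, wt 3); accumulate f_{193,P'}(Q'+S)/f_{193,P'}(S) along the 7-step ladder.
e_{193}(P',Q') = 43938293538632 + 52030485899029*t.
e_{193}(P,Q) = (43938293538632 + 52030485899029*t)^{182} = 42183934686068 + 23204964613154*t.

42183934686068 + 23204964613154*t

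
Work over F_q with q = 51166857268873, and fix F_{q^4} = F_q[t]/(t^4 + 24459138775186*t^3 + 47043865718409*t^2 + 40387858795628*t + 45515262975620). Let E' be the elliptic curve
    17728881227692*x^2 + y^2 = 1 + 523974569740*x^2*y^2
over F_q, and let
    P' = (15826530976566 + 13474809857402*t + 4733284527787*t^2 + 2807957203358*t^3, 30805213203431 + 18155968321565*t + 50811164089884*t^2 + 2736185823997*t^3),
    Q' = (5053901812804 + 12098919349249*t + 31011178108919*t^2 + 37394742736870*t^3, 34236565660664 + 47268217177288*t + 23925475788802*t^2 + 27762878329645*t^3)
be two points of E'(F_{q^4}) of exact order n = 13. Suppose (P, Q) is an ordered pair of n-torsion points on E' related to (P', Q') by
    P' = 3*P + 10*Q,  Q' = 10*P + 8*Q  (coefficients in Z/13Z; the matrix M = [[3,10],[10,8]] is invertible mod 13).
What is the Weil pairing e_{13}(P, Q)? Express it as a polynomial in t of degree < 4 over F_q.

e_{13} is bilinear + alternating on E[13], so e_{13}(3*P + 10*Q, 10*P + 8*Q) = e_{13}(P,Q)^(3*8-10*10).
So e_{13}(P,Q) = e_{13}(P',Q')^{7}, since 2*7 = 1 mod 13.
Edwards a_E,d_E -> Montgomery A=1707337575365,B=30323015004485 -> Weierstrass 0,7998523894681 via alpha=37153380812154,beta=4301226664488.
Miller loop for e_{13} over F_{51166857268873^4}: bits of 13 = 1101; 3 double steps + 2 add steps, l/v at each.
Miller gives e_{13}(P',Q') = 48484575810800 + 37586760134610*t + 2998591630963*t^2 + 17749208907895*t^3 in F_{51166857268873^4}.
Finally e_{13}(P,Q) = 38211470314043 + 23406492006014*t + 41440270153485*t^2 + 7251923285263*t^3.

38211470314043 + 23406492006014*t + 41440270153485*t^2 + 7251923285263*t^3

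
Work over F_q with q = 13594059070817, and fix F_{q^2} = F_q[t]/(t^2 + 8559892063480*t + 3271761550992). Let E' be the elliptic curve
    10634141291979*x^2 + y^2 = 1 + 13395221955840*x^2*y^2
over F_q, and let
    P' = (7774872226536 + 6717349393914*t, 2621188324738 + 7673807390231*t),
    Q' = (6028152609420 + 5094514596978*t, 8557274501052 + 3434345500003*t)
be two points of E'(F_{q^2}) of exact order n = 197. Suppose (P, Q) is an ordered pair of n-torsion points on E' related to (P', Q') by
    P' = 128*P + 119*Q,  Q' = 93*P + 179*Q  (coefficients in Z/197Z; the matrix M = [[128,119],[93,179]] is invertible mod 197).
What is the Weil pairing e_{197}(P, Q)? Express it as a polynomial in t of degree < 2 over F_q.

Alternating bilinearity on E[197] (values in mu_{197} in F_{13594059070817^2}) gives e(P',Q') = e(P,Q)^det(M).
Hence e(P,Q) = e(P',Q')^{134} where 134 = 25^{-1} mod 197.
Edwards->Montgomery: u=(1+y)/(1-y), v=u/x -> 5100995855338v^2=u^3+2591896701668u^2+u; then x_W=2708244601739u+10801923410045: y^2=x^3+1575440121451*x+9381195996976.
Miller loop for e_{197} over F_{13594059070817^2}: bits of 197 = 11000101; 7 double steps + 3 add steps, l/v at each.
Result: e(P',Q') = 2985055558685 + 11156176630804*t.
e_{197}(P,Q) = (2985055558685 + 11156176630804*t)^{134} = 5274526041315 + 11251963929870*t.

5274526041315 + 11251963929870*t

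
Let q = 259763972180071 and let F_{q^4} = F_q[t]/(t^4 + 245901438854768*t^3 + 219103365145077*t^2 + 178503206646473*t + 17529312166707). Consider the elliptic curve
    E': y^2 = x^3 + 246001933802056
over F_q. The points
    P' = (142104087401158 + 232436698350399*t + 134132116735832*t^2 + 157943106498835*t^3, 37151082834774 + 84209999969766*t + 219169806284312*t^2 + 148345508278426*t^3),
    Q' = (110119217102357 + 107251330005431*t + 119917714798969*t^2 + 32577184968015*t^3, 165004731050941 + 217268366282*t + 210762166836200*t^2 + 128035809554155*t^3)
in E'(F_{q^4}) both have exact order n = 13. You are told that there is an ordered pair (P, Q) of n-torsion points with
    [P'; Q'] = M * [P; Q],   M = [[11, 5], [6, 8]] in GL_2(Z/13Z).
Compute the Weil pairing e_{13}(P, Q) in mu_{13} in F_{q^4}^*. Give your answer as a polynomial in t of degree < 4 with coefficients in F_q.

131987750171388 + 34653330405898*t + 191534874175561*t^2 + 47403674539803*t^3

Since e_{13}(P,P)=e_{13}(Q,Q)=1 and e_{13}(Q,P)=e_{13}(P,Q)^{-1}, expanding e_{13}(11*P + 5*Q,6*P + 8*Q) leaves e(P,Q)^det(M).
Hence e(P,Q) = e(P',Q')^{11} where 11 = 6^{-1} mod 13.
Run Miller on y^2=x^3+246001933802056 over F_{259763972180071}: ladder 1101 (4 bits); e = f_P(D_Q)/f_Q(D_P).
f_P(D_Q)/f_Q(D_P) = 129958753965345 + 88405598637210*t + 228018694032636*t^2 + 206934479428525*t^3.
e_{13}(P,Q) = (129958753965345 + 88405598637210*t + 228018694032636*t^2 + 206934479428525*t^3)^{11} = 131987750171388 + 34653330405898*t + 191534874175561*t^2 + 47403674539803*t^3.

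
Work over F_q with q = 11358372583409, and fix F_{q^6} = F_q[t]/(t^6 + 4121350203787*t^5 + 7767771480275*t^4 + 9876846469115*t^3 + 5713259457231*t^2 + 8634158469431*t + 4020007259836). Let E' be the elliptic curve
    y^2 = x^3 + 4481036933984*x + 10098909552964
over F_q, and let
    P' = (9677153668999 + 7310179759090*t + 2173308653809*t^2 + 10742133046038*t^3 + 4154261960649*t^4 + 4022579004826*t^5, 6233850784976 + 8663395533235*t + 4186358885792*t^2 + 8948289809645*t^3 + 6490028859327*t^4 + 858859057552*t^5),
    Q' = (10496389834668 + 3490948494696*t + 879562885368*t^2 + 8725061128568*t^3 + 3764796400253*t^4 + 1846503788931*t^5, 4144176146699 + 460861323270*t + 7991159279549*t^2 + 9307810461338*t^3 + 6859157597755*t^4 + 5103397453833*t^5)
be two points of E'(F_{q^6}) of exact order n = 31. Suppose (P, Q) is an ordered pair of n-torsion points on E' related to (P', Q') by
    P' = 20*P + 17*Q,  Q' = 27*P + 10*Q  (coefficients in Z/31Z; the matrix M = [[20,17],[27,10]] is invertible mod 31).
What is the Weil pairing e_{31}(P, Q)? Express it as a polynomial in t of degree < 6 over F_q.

8046379641763 + 4182271779903*t + 7678937065653*t^2 + 5349277229813*t^3 + 4385249331832*t^4 + 8935157161908*t^5

Since e_{31}(P,P)=e_{31}(Q,Q)=1 and e_{31}(Q,P)=e_{31}(P,Q)^{-1}, expanding e_{31}(20*P + 17*Q,27*P + 10*Q) leaves e(P,Q)^det(M).
20*10 - 17*27 = -259; reduced mod 31: det = 20, inverse 14.
Build f_{31,P'} and f_{31,Q'} via the 5-bit ladder of 31=11111_2; evaluate at shifted divisors; quotient in F_{11358372583409^6}.
Miller gives e_{31}(P',Q') = 2913434364431 + 1946988986066*t + 1840800949137*t^2 + 7116889743647*t^3 + 8081996438171*t^4 + 3350965752658*t^5 in F_{11358372583409^6}.
(2913434364431 + 1946988986066*t + 1840800949137*t^2 + 7116889743647*t^3 + 8081996438171*t^4 + 3350965752658*t^5)^{14} mod (11358372583409,f) = 8046379641763 + 4182271779903*t + 7678937065653*t^2 + 5349277229813*t^3 + 4385249331832*t^4 + 8935157161908*t^5.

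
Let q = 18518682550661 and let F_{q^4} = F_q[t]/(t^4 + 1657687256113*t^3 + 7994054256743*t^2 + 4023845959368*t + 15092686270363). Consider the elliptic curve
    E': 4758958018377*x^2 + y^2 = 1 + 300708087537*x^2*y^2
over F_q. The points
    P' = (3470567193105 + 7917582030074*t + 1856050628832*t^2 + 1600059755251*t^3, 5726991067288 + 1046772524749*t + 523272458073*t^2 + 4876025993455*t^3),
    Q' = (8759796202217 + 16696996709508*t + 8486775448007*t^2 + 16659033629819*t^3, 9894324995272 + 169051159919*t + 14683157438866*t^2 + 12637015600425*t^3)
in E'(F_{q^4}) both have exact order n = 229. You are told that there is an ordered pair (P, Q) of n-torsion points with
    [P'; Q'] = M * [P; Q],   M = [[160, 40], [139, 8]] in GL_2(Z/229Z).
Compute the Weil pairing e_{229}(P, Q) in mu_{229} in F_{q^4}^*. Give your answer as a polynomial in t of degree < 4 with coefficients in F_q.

2258620036443 + 15431698868517*t + 10086667737455*t^2 + 8131774723336*t^3

e_{229} is bilinear + alternating on E[229], so e_{229}(160*P + 40*Q, 139*P + 8*Q) = e_{229}(P,Q)^(160*8-40*139).
160*8 - 40*139 = -4280; reduced mod 229: det = 71, inverse 100.
Edwards->Montgomery: u=(1+y)/(1-y), v=u/x -> 2771974571906v^2=u^3+2675046709585u^2+u; then x_W=1114562482710u+843277684319: y^2=x^3+16740814002152*x+6118284575596.
n = 229 = (11100101)_2 (8 bits, wt 5); accumulate f_{229,P'}(Q'+S)/f_{229,P'}(S) along the 7-step ladder.
Miller gives e_{229}(P',Q') = 5848132092739 + 16711204873975*t + 13477284753088*t^2 + 15663419133513*t^3 in F_{18518682550661^4}.
Thus e_{229}(P,Q) = 2258620036443 + 15431698868517*t + 10086667737455*t^2 + 8131774723336*t^3.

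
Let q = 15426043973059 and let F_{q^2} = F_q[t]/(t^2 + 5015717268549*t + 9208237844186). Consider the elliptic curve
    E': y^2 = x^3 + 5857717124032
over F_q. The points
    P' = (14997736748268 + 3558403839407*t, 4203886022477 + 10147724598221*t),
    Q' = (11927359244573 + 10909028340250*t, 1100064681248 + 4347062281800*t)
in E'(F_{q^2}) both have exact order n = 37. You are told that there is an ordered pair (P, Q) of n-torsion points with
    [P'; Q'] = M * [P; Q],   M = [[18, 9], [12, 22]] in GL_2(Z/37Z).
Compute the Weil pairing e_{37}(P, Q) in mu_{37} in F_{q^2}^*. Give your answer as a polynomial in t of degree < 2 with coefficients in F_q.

1256493070259 + 7073146346873*t

e_{37}(aP+bQ,cP+dQ) = e_{37}(P,Q)^(ad-bc); with (a,b,c,d)=(18,9,12,22) this gives the det-37 law.
det(M) mod 37 = 29; its inverse in (Z/37)^* is 23 (check: 29*23 mod 37 = 1).
Double-and-add over 100101: 6-1 doublings, 3-1 additions; each step l_{T,T}/v_{2T} or l_{T,P'}/v at Q'+S for random S.
f_P(D_Q)/f_Q(D_P) = 12704251773257 + 14418586934848*t.
Thus e_{37}(P,Q) = 1256493070259 + 7073146346873*t.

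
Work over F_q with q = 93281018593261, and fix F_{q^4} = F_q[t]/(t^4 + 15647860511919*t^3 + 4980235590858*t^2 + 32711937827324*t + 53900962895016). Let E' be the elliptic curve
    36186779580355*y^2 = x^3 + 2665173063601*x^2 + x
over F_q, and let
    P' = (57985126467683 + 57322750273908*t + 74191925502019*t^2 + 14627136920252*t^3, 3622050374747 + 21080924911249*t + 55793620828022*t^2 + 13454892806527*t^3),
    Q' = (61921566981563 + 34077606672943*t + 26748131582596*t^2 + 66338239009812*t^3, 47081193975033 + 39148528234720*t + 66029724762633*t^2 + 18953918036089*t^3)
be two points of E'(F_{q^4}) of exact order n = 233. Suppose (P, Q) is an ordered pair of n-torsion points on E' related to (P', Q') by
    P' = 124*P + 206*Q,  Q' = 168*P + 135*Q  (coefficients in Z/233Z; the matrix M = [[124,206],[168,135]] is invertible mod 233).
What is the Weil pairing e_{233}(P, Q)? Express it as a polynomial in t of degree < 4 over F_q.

e_{233}(aP+bQ,cP+dQ) = e_{233}(P,Q)^(ad-bc); with (a,b,c,d)=(124,206,168,135) this gives the det-233 law.
Inverting 73 mod 233: 83. Thus e_{233}(P,Q) = e(P',Q')^{83}.
Montgomery->Weierstrass: x_W = 24641699581316*x+68543145032709, y_W=24641699581316*y on F_{93281018593261}; lands on y^2=x^3+91623480783919*x+20972083799971.
8-bit Miller (11101001) on E'/F_{93281018593261} with a'=91623480783919, b'=20972083799971: accumulate tangent/chord ratios at Q'+S and P'+S'.
Miller gives e_{233}(P',Q') = 46158325885032 + 50231830314007*t + 21320309375524*t^2 + 76580739693977*t^3 in F_{93281018593261^4}.
Thus e_{233}(P,Q) = 60968170269567 + 37284298251479*t + 66473499147658*t^2 + 38905256396624*t^3.

60968170269567 + 37284298251479*t + 66473499147658*t^2 + 38905256396624*t^3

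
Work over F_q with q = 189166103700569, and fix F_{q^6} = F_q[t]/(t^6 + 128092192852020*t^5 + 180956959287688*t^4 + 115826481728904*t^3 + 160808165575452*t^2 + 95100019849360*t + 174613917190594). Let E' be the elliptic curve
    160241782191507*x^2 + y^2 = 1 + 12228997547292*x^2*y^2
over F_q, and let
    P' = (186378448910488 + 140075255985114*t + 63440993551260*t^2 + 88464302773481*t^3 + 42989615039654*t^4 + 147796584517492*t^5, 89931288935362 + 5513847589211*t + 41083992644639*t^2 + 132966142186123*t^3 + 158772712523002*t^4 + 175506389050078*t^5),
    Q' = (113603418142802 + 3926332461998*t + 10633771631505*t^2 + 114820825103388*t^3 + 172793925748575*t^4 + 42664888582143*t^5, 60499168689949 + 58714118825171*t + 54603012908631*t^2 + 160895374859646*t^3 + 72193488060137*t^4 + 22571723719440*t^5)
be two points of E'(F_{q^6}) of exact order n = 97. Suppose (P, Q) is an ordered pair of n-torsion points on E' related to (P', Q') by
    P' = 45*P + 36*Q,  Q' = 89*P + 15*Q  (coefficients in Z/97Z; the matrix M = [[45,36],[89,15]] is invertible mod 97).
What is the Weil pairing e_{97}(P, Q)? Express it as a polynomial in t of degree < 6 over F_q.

34133084463528 + 33071809672010*t + 165263562487724*t^2 + 58223852134418*t^3 + 129935997986070*t^4 + 49885629355917*t^5

Under M = [[45,36],[89,15]] in GL_2(Z/97), e_{97}(P',Q') = e_{97}(P,Q)^(45*15-36*89 mod 97).
Inverting 90 mod 97: 83. Thus e_{97}(P,Q) = e(P',Q')^{83}.
Map (x,y)_Ed via u=(1+y)/(1-y), v=(1+y)/((1-y)x) to Montgomery A=28339866698399,B=95044302489990; then to (a',b')=(54688811048936,130820712327321).
Miller loop for e_{97} over F_{189166103700569^6}: bits of 97 = 1100001; 6 double steps + 2 add steps, l/v at each.
So e_{97}(P',Q') = 123184826881686 + 38815715817624*t + 178591780768469*t^2 + 152895708744494*t^3 + 177514711351236*t^4 + 181509515344892*t^5.
Finally e_{97}(P,Q) = 34133084463528 + 33071809672010*t + 165263562487724*t^2 + 58223852134418*t^3 + 129935997986070*t^4 + 49885629355917*t^5.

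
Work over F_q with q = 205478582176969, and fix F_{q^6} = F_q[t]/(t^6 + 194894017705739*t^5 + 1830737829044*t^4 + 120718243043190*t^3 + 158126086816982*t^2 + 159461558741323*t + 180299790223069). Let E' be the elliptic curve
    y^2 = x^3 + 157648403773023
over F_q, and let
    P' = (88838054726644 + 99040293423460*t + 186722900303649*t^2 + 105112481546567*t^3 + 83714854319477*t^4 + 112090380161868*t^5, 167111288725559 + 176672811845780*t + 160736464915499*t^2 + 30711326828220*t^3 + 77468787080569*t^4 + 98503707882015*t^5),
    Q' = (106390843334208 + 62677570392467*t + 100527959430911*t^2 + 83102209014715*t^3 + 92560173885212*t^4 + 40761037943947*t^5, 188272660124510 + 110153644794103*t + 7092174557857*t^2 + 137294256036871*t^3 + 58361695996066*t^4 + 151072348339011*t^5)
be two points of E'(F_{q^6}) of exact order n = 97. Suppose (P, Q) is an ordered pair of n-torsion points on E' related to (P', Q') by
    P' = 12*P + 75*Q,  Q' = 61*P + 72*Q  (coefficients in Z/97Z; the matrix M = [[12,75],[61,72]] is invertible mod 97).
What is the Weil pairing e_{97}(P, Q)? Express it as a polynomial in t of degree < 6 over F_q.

Alternating bilinearity on E[97] (values in mu_{97} in F_{205478582176969^6}) gives e(P',Q') = e(P,Q)^det(M).
So e_{97}(P,Q) = e_{97}(P',Q')^{31}, since 72*31 = 1 mod 97.
Run Miller on y^2=x^3+157648403773023 over F_{205478582176969}: ladder 1100001 (7 bits); e = f_P(D_Q)/f_Q(D_P).
e_{97}(P',Q') = 132262595699354 + 42399021651613*t + 72096376544922*t^2 + 56759913248711*t^3 + 94416614851280*t^4 + 68602491584845*t^5.
Raise to 31: e(P,Q) = 8985945053887 + 40346497982366*t + 188042663947296*t^2 + 21322187354863*t^3 + 192255901449934*t^4 + 151466105596453*t^5 in mu_{97}.

8985945053887 + 40346497982366*t + 188042663947296*t^2 + 21322187354863*t^3 + 192255901449934*t^4 + 151466105596453*t^5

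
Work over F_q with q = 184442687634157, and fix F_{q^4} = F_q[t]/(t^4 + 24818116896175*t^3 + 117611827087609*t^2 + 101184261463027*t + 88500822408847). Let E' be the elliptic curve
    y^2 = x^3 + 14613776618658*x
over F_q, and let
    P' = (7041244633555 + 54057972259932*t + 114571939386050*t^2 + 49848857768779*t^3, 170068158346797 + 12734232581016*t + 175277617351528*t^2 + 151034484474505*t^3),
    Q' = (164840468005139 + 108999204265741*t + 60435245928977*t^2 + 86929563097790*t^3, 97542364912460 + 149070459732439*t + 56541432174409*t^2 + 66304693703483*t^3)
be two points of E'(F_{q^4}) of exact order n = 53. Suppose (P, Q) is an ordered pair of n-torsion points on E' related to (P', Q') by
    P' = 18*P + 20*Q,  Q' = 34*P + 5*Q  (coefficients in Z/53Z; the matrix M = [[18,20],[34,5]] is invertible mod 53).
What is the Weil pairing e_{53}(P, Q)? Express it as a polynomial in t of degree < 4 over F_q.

99903822137318 + 75042715339943*t + 44543104461922*t^2 + 71612099288880*t^3

e_{53} is bilinear + alternating on E[53], so e_{53}(18*P + 20*Q, 34*P + 5*Q) = e_{53}(P,Q)^(18*5-20*34).
det(M) mod 53 = 46; its inverse in (Z/53)^* is 15 (check: 46*15 mod 53 = 1).
n = 53 = (110101)_2 (6 bits, wt 4); accumulate f_{53,P'}(Q'+S)/f_{53,P'}(S) along the 5-step ladder.
Result: e(P',Q') = 152433362428218 + 13362080115789*t + 81495604194811*t^2 + 46434165443811*t^3.
Raise to 15: e(P,Q) = 99903822137318 + 75042715339943*t + 44543104461922*t^2 + 71612099288880*t^3 in mu_{53}.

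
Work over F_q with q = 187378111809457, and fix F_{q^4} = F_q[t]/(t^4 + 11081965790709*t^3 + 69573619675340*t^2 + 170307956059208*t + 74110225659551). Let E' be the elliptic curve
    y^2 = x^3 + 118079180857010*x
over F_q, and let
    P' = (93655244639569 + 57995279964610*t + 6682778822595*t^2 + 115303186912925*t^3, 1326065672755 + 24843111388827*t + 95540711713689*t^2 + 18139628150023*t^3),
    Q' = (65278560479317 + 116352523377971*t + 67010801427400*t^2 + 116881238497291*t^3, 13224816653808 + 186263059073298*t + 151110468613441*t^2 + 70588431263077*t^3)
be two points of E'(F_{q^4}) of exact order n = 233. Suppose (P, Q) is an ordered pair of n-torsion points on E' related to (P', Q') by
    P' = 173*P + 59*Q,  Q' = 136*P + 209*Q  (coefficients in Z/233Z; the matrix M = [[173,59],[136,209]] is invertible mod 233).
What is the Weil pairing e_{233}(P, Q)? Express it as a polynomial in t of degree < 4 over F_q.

The 233-Weil pairing on E[233] over F_{187378111809457} is alternating-bilinear: e_{233}(P',Q') = e_{233}(P,Q)^det(M).
Inverting 173 mod 233: 66. Thus e_{233}(P,Q) = e(P',Q')^{66}.
Double-and-add over 11101001: 8-1 doublings, 5-1 additions; each step l_{T,T}/v_{2T} or l_{T,P'}/v at Q'+S for random S.
f_P(D_Q)/f_Q(D_P) = 16385786670741 + 120889872973372*t + 5725087395484*t^2 + 2793869087559*t^3.
Finally e_{233}(P,Q) = 170957550096942 + 57320468640487*t + 148131802217241*t^2 + 151367727141071*t^3.

170957550096942 + 57320468640487*t + 148131802217241*t^2 + 151367727141071*t^3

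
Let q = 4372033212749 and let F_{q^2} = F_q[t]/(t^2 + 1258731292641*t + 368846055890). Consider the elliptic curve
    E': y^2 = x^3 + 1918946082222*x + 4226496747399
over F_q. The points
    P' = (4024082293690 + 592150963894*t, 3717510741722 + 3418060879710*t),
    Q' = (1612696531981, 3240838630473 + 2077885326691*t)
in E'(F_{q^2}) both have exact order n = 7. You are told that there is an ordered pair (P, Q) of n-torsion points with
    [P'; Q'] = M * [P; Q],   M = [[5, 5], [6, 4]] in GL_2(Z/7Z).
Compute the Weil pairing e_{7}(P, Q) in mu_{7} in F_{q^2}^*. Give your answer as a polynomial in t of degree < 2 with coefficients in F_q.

Since e_{7}(P,P)=e_{7}(Q,Q)=1 and e_{7}(Q,P)=e_{7}(P,Q)^{-1}, expanding e_{7}(5*P + 5*Q,6*P + 4*Q) leaves e(P,Q)^det(M).
Hence e(P,Q) = e(P',Q')^{2} where 2 = 4^{-1} mod 7.
Build f_{7,P'} and f_{7,Q'} via the 3-bit ladder of 7=111_2; evaluate at shifted divisors; quotient in F_{4372033212749^2}.
e_{7}(P',Q') = 2357440845269 + 1854759111890*t.
Finally e_{7}(P,Q) = 3265423058962 + 1060571918976*t.

3265423058962 + 1060571918976*t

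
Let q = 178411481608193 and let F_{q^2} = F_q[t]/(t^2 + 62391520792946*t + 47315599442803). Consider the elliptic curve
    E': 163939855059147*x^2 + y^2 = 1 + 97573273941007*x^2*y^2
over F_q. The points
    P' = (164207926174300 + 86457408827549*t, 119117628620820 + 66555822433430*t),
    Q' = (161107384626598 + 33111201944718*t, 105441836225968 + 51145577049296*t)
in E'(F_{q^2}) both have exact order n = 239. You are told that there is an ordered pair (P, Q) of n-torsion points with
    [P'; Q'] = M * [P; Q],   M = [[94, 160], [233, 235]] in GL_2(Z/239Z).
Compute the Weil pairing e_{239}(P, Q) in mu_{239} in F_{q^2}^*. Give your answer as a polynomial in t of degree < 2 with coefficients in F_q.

e_{239} is bilinear + alternating on E[239], so e_{239}(94*P + 160*Q, 233*P + 235*Q) = e_{239}(P,Q)^(94*235-160*233).
det(M) mod 239 = 106; its inverse in (Z/239)^* is 115 (check: 106*115 mod 239 = 1).
Edwards a_E,d_E -> Montgomery A=68086004929518,B=112308527176177 -> Weierstrass 128279889363164,40473637983879 via alpha=162526509238821,beta=16591645279535.
Run Miller on y^2=x^3+128279889363164*x+40473637983879 over F_{178411481608193}: ladder 11101111 (8 bits); e = f_P(D_Q)/f_Q(D_P).
Miller gives e_{239}(P',Q') = 36337612336265 + 128504675527840*t in F_{178411481608193^2}.
Finally e_{239}(P,Q) = 27122714021251 + 29467904152252*t.

27122714021251 + 29467904152252*t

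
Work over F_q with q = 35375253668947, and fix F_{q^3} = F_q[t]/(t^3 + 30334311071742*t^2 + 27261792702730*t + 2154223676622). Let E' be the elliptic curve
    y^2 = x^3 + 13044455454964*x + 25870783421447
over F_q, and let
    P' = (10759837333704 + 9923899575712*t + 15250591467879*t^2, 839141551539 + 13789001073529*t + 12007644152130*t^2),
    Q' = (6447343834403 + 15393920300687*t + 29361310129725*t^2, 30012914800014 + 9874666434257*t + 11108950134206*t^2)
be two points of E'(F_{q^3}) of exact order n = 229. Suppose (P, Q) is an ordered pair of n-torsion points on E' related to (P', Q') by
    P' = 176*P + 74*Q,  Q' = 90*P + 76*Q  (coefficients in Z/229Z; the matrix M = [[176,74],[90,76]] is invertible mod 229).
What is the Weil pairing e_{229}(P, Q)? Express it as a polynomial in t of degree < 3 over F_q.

20243365832284 + 20195874987830*t + 6866714704309*t^2

Under M = [[176,74],[90,76]] in GL_2(Z/229), e_{229}(P',Q') = e_{229}(P,Q)^(176*76-74*90 mod 229).
So e_{229}(P,Q) = e_{229}(P',Q')^{171}, since 75*171 = 1 mod 229.
Build f_{229,P'} and f_{229,Q'} via the 8-bit ladder of 229=11100101_2; evaluate at shifted divisors; quotient in F_{35375253668947^3}.
Result: e(P',Q') = 21954306707387 + 4423499665849*t + 24822465840331*t^2.
Hence e(P,Q) = 20243365832284 + 20195874987830*t + 6866714704309*t^2 in F_{35375253668947^3}^*.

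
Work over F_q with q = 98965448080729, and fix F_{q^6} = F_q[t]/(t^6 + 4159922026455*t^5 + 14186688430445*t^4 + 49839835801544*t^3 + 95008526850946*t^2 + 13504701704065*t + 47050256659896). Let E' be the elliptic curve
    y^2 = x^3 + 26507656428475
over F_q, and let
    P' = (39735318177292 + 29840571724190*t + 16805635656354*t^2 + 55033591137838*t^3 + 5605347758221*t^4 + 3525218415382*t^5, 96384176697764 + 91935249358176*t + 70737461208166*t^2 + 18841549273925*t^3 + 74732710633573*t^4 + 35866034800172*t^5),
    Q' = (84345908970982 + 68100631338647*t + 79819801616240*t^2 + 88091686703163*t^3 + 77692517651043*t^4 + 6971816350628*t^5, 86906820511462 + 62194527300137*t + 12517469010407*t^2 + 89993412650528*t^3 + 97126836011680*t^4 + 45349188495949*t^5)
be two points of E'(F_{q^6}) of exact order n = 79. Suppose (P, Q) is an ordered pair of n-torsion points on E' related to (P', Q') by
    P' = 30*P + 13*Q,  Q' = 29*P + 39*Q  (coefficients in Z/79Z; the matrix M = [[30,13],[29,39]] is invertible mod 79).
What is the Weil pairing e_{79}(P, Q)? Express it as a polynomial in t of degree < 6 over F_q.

Under M = [[30,13],[29,39]] in GL_2(Z/79), e_{79}(P',Q') = e_{79}(P,Q)^(30*39-13*29 mod 79).
Inverting 3 mod 79: 53. Thus e_{79}(P,Q) = e(P',Q')^{53}.
n = 79 = (1001111)_2 (7 bits, wt 5); accumulate f_{79,P'}(Q'+S)/f_{79,P'}(S) along the 6-step ladder.
The quotient is 15313150803772 + 59591937665146*t + 9346169200056*t^2 + 75517936636396*t^3 + 63530580626319*t^4 + 51339505935061*t^5.
Thus e_{79}(P,Q) = 75939502518907 + 30031243460845*t + 27048819696303*t^2 + 60056910767816*t^3 + 98616355489204*t^4 + 7543298914953*t^5.

75939502518907 + 30031243460845*t + 27048819696303*t^2 + 60056910767816*t^3 + 98616355489204*t^4 + 7543298914953*t^5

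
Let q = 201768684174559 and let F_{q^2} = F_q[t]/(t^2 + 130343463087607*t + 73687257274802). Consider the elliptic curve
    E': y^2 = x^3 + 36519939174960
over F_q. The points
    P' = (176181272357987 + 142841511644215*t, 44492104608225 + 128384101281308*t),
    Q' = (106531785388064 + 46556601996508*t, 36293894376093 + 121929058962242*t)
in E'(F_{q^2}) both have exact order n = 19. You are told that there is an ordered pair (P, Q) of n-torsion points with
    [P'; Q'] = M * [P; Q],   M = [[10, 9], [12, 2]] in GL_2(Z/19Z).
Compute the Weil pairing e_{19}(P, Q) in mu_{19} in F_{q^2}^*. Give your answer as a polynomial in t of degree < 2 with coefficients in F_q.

e_{19}(aP+bQ,cP+dQ) = e_{19}(P,Q)^(ad-bc); with (a,b,c,d)=(10,9,12,2) this gives the det-19 law.
det(M) mod 19 = 7; its inverse in (Z/19)^* is 11 (check: 7*11 mod 19 = 1).
Miller loop for e_{19} over F_{201768684174559^2}: bits of 19 = 10011; 4 double steps + 2 add steps, l/v at each.
The quotient is 71700184587349 + 44577974331919*t.
Finally e_{19}(P,Q) = 61071636344061 + 82852068176704*t.

61071636344061 + 82852068176704*t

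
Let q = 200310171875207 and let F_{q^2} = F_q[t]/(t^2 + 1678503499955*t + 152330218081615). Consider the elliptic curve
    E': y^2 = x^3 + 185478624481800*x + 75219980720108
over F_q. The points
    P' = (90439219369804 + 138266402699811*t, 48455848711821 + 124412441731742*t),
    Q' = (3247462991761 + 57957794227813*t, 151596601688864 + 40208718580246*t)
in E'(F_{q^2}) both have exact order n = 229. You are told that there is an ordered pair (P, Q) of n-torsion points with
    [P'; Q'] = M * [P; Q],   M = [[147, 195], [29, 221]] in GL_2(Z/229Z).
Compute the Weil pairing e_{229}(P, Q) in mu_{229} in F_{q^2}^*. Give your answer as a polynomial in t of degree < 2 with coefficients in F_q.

56624968587380 + 8343885662369*t

Alternating bilinearity on E[229] (values in mu_{229} in F_{200310171875207^2}) gives e(P',Q') = e(P,Q)^det(M).
147*221 - 195*29 = 26832; reduced mod 229: det = 39, inverse 47.
n = 229 = (11100101)_2 (8 bits, wt 5); accumulate f_{229,P'}(Q'+S)/f_{229,P'}(S) along the 7-step ladder.
Miller gives e_{229}(P',Q') = 55004709003228 + 59681999992767*t in F_{200310171875207^2}.
Thus e_{229}(P,Q) = 56624968587380 + 8343885662369*t.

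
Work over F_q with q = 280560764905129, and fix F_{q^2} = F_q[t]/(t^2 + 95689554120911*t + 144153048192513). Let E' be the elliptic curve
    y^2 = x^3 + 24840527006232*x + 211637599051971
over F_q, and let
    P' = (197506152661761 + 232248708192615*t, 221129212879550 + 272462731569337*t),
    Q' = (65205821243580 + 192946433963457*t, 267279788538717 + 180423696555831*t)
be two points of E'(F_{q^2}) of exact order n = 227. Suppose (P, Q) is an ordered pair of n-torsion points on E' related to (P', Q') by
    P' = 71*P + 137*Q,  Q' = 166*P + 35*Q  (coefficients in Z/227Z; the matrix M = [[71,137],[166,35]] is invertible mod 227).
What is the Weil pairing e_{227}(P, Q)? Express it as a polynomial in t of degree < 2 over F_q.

256951410920035 + 36233339798906*t

e_{227}(aP+bQ,cP+dQ) = e_{227}(P,Q)^(ad-bc); with (a,b,c,d)=(71,137,166,35) this gives the det-227 law.
det(M) mod 227 = 173; its inverse in (Z/227)^* is 21 (check: 173*21 mod 227 = 1).
n = 227 = (11100011)_2 (8 bits, wt 5); accumulate f_{227,P'}(Q'+S)/f_{227,P'}(S) along the 7-step ladder.
e_{227}(P',Q') = 27572842582279 + 186018949773030*t.
Thus e_{227}(P,Q) = 256951410920035 + 36233339798906*t.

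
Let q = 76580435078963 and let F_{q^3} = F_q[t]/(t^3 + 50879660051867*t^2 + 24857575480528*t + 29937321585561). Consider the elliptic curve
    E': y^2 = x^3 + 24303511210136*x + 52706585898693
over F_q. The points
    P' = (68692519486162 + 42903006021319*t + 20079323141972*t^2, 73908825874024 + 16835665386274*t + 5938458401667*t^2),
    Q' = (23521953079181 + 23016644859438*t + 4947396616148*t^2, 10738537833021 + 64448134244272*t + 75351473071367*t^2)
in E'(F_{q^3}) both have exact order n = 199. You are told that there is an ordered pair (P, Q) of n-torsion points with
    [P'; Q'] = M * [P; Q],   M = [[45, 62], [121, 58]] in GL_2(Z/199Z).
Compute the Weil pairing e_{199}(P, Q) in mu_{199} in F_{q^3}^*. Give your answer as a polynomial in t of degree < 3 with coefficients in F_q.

The 199-Weil pairing on E[199] over F_{76580435078963} is alternating-bilinear: e_{199}(P',Q') = e_{199}(P,Q)^det(M).
45*58 - 62*121 = -4892; reduced mod 199: det = 83, inverse 12.
n = 199 = (11000111)_2 (8 bits, wt 5); accumulate f_{199,P'}(Q'+S)/f_{199,P'}(S) along the 7-step ladder.
f_P(D_Q)/f_Q(D_P) = 55467064034484 + 68382573639248*t + 41948883389486*t^2.
Finally e_{199}(P,Q) = 43297554512271 + 4746828944688*t + 46525253842936*t^2.

43297554512271 + 4746828944688*t + 46525253842936*t^2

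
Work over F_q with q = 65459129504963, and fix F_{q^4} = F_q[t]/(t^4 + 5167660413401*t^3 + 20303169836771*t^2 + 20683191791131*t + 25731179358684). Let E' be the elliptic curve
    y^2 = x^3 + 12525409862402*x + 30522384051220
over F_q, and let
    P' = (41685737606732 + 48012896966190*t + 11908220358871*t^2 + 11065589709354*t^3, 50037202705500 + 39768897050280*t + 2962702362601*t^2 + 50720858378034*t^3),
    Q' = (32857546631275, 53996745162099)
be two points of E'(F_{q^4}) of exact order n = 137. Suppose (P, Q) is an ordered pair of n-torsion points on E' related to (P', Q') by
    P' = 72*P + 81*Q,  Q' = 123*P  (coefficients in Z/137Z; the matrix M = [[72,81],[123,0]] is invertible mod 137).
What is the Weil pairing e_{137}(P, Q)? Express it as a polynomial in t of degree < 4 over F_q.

The 137-Weil pairing on E[137] over F_{65459129504963} is alternating-bilinear: e_{137}(P',Q') = e_{137}(P,Q)^det(M).
Hence e(P,Q) = e(P',Q')^{119} where 119 = 38^{-1} mod 137.
Build f_{137,P'} and f_{137,Q'} via the 8-bit ladder of 137=10001001_2; evaluate at shifted divisors; quotient in F_{65459129504963^4}.
e_{137}(P',Q') = 44431644334601 + 20158782039197*t + 4237178428966*t^2 + 16468309080805*t^3.
Finally e_{137}(P,Q) = 23999919442398 + 58311216124451*t + 55306511596731*t^2 + 50367421398322*t^3.

23999919442398 + 58311216124451*t + 55306511596731*t^2 + 50367421398322*t^3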